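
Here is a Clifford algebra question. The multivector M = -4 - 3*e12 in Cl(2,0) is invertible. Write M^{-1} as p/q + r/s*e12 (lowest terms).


M = -4 - 3*e12, where e12^2 = -1.
Since M commutes with its reverse ~M = a - b*e12, M * ~M = a^2 - b^2*e12^2 = a^2 + b^2.
So M^{-1} = ~M / (a^2 + b^2) = (a - b*e12)/(a^2 + b^2).
a^2 + b^2 = 16 + 9 = 25
Scalar part = -4/25 = -4/25
Bivector coeff = 3/25 = 3/25
M^{-1} = -4/25 + 3/25*e12


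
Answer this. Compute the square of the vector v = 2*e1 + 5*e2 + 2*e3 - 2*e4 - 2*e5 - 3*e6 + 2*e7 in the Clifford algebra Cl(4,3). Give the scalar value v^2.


v^2 = sum of c_i^2 * e_i^2
Positive signature terms (e_i^2 = +1): 2^2 + 5^2 + 2^2 + (-2)^2 = 37
Negative signature terms (e_j^2 = -1): (-2)^2 + (-3)^2 + 2^2 = 17
v^2 = 37 - 17 = 20


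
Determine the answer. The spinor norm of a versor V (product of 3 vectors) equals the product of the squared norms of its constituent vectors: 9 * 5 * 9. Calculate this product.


Spinor norm N(V) = |v1|^2 * |v2|^2 * ... * |v3|^2
= 9 * 5 * 9
Running product: 9, 45, 405
N(V) = 405


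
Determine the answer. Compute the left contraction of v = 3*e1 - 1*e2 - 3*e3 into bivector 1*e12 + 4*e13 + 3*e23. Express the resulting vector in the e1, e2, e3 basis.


Left contraction v _| B = <vB>_1 (grade-1 part of the geometric product vB).
Using e1_|e12 = e2, e2_|e12 = -e1, e1_|e13 = e3, e3_|e13 = -e1, e2_|e23 = e3, e3_|e23 = -e2:
e1 coeff: -v2*b12 - v3*b13 = -(-1)*(1) - (-3)*(4) = 13
e2 coeff: v1*b12 - v3*b23 = (3)*(1) - (-3)*(3) = 12
e3 coeff: v1*b13 + v2*b23 = (3)*(4) + (-1)*(3) = 9
v _| B = 13*e1 + 12*e2 + 9*e3


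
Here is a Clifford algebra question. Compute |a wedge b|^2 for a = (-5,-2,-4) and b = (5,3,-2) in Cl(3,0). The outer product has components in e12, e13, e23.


a wedge b = (a1*b2 - a2*b1)*e12 + (a1*b3 - a3*b1)*e13 + (a2*b3 - a3*b2)*e23
e12 coeff: (-5)*3 - (-2)*5 = -15 - (-10) = -5
e13 coeff: (-5)*(-2) - (-4)*5 = 10 - (-20) = 30
e23 coeff: (-2)*(-2) - (-4)*3 = 4 - (-12) = 16
|a wedge b|^2 = (-5)^2 + 30^2 + 16^2
= 25 + 900 + 256
= 1181


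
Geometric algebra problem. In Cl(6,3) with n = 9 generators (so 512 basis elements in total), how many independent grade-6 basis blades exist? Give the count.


Number of grade-k basis blades in Cl(p,q) with n = p + q is C(n, k).
n = 6 + 3 = 9
C(9, 6) = 9! / (6! * 3!)
= 362880 / (720 * 6)
= 84


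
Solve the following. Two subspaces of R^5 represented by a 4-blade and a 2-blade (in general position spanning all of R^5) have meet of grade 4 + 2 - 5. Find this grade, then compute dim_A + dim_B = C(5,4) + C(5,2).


Meet grade = grade(A) + grade(B) - n
= 4 + 2 - 5 = 1
C(5,4) = 5
C(5,2) = 10
dim_A + dim_B = 5 + 10 = 15


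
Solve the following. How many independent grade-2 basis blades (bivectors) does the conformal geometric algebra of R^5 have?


The conformal model of R^5 uses Cl(6,1) with m = 5 + 2 = 7 generators.
Number of grade-2 blades = C(m, 2) = C(7, 2)
= 7*6/2 = 21


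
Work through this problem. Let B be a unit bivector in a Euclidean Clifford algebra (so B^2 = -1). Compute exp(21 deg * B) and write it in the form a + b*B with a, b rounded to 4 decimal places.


For a unit bivector B with B^2 = -1, the exponential series gives
e^(theta*B) = cos(theta) + sin(theta)*B (the GA analogue of Euler's formula).
theta = 21 degrees = 0.366519 rad
cos(21 deg) = 0.9336
sin(21 deg) = 0.3584
exp(theta*B) = 0.9336 + 0.3584*B


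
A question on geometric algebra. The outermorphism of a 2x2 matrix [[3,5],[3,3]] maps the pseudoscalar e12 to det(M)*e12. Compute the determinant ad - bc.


The outermorphism of a linear map f sends e1^e2 to f(e1)^f(e2).
f(e1) = 3*e1 + 3*e2
f(e2) = 5*e1 + 3*e2
f(e1) ^ f(e2) = (3*e1 + 3*e2) ^ (5*e1 + 3*e2)
= 3*3*e12 + 3*5*e21
= (9 - 15)*e12
= -6*e12
Coefficient = -6


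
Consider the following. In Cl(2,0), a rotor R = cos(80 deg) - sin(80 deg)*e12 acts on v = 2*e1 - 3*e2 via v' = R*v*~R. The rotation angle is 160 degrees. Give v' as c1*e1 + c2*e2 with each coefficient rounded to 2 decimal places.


Rotor R = cos(80deg) - sin(80deg)*e12
Rotation angle theta = 2 * 80 = 160 degrees
v' = R*v*~R rotates v by theta.
cos(160deg) = -0.9397, sin(160deg) = 0.3420
v'_1 = 2*cos(160deg) - (-3)*sin(160deg)
= 2*(-0.9397) - (-3)*0.3420
= -0.85
v'_2 = 2*sin(160deg) + (-3)*cos(160deg)
= 2*0.3420 + (-3)*(-0.9397)
= 3.50
v' = -0.85*e1 + 3.50*e2


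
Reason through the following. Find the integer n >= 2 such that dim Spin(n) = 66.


dim Spin(n) = dim so(n) = n(n-1)/2.
Solve n(n-1)/2 = 66, i.e. n^2 - n - 132 = 0.
Discriminant = 1 + 8*66 = 529
n = (1 + sqrt(529))/2 = (1 + 23)/2 = 12


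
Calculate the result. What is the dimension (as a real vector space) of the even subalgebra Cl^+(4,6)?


Even subalgebra dimension = 2^(n-1)
n = 4 + 6 = 10
2^(10 - 1) = 2^9 = 512
Verification: sum of C(10,k) for even k = 1 + 45 + 210 + 210 + 45 + 1 = 512
Result = 512


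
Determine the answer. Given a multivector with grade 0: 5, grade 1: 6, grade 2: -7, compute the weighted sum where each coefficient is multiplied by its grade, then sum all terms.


Grade-weighted sum = sum of grade_k * coefficient_k
0*5 = 0
1*6 = 6
2*(-7) = -14
Total = 0 + 6 + (-14) = -8


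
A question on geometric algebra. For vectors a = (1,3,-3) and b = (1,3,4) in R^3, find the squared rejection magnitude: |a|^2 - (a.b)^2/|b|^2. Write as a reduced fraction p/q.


|a|^2 = 1^2 + 3^2 + (-3)^2 = 19
|b|^2 = 1^2 + 3^2 + 4^2 = 26
a . b = 1*1 + 3*3 + (-3)*4 = -2
(a.b)^2 = (-2)^2 = 4
|rej|^2 = 19 - 4/26
= (494 - 4)/26
= 490/26
In lowest terms: 245/13


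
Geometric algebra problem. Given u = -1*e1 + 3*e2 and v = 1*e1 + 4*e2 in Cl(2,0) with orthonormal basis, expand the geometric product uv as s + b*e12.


Expand: (-1*e1 + 3*e2)(1*e1 + 4*e2)
= (-1)*1*e1e1 + (-1)*4*e1e2 + 3*1*e2e1 + 3*4*e2e2
Using e1^2 = e2^2 = 1, e2e1 = -e1e2:
Scalar part s = (-1)*1 + 3*4 = -1 + 12 = 11
Bivector part b = (-1)*4 - 3*1 = -4 - 3 = -7
uv = 11 - 7*e12


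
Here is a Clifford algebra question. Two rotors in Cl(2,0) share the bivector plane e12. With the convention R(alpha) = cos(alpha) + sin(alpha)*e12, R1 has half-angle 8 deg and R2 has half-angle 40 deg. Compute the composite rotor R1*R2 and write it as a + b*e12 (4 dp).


Same-plane rotors commute and their half-angles add:
R1*R2 = cos(a1 + a2) + sin(a1 + a2)*e12.
a1 + a2 = 8 + 40 = 48 deg
cos(48 deg) = 0.6691
sin(48 deg) = 0.7431
R1*R2 = 0.6691 + 0.7431*e12


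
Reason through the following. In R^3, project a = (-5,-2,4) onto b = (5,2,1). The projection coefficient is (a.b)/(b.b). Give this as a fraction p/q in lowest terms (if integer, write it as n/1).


Projection coefficient = (a . b) / (b . b)
a . b = (-5)*5 + (-2)*2 + 4*1
= -25 + (-4) + 4 = -25
b . b = 5^2 + 2^2 + 1^2
= 25 + 4 + 1 = 30
Coefficient = -25/30
In lowest terms: -5/6


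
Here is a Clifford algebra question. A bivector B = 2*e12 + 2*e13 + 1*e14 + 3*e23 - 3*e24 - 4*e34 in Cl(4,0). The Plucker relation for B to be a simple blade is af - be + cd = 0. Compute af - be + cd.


Plucker relation: af - be + cd
a*f = 2*(-4) = -8
b*e = 2*(-3) = -6
c*d = 1*3 = 3
af - be + cd = -8 - (-6) + 3
= 1


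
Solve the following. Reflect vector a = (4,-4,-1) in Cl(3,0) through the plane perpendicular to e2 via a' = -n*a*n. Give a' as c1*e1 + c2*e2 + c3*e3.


Reflection formula: a' = -n*a*n, with n = e2 (unit vector, n^2 = 1).
For reflection through hyperplane perp to e2:
The component along e2 flips sign, others stay.
a = (4, -4, -1)
a' = (4, 4, -1)
a' = 4*e1 + 4*e2 - 1*e3


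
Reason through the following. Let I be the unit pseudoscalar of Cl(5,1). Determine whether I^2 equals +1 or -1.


The pseudoscalar I = e1...e_n (product of all n generators) of Cl(p,q) satisfies I^2 = (-1)^(q + n(n-1)/2).
p = 5, q = 1, n = p + q = 6
n(n-1)/2 = 6 * 5 / 2 = 15
Exponent = q + n(n-1)/2 = 1 + 15 = 16
I^2 = (-1)^16 = +1


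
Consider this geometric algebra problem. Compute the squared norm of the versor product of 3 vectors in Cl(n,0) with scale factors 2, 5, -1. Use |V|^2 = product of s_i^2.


Each vector v_i has |v_i|^2 = s_i^2
Squared scales: 2^2 = 4, 5^2 = 25, (-1)^2 = 1
|V|^2 = 4 * 25 * 1
= 100


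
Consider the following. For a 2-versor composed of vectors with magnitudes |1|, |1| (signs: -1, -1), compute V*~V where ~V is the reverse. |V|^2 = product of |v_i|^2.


Each vector v_i has |v_i|^2 = s_i^2
Squared scales: (-1)^2 = 1, (-1)^2 = 1
|V|^2 = 1 * 1
= 1


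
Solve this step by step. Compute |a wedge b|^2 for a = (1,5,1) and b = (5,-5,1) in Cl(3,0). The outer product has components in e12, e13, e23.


a wedge b = (a1*b2 - a2*b1)*e12 + (a1*b3 - a3*b1)*e13 + (a2*b3 - a3*b2)*e23
e12 coeff: 1*(-5) - 5*5 = -5 - 25 = -30
e13 coeff: 1*1 - 1*5 = 1 - 5 = -4
e23 coeff: 5*1 - 1*(-5) = 5 - (-5) = 10
|a wedge b|^2 = (-30)^2 + (-4)^2 + 10^2
= 900 + 16 + 100
= 1016


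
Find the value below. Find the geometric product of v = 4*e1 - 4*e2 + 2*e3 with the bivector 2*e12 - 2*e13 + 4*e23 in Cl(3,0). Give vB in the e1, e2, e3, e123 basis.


vB has grade-1 (vector) and grade-3 (trivector) parts: vB = (v _| B) + (v ^ B).
Vector part <vB>_1:
  e1: -v2*b12 - v3*b13 = -(-4)*(2) - (2)*(-2) = 12
  e2: v1*b12 - v3*b23 = (4)*(2) - (2)*(4) = 0
  e3: v1*b13 + v2*b23 = (4)*(-2) + (-4)*(4) = -24
Trivector part <vB>_3:
  e123: v1*b23 - v2*b13 + v3*b12 = (4)*(4) - (-4)*(-2) + (2)*(2) = 12
vB = 12*e1 + 0*e2 - 24*e3 + 12*e123


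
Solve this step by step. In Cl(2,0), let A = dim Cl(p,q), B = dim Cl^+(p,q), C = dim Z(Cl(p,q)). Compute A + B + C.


n = 2 + 0 = 2
Total dim = 2^2 = 4
Even subalgebra dim = 2^1 = 2
n is even, so center dim = 1
Sum = 4 + 2 + 1 = 7


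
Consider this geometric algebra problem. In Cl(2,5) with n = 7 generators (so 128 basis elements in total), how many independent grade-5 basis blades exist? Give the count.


Number of grade-k basis blades in Cl(p,q) with n = p + q is C(n, k).
n = 2 + 5 = 7
C(7, 5) = 7! / (5! * 2!)
= 5040 / (120 * 2)
= 21


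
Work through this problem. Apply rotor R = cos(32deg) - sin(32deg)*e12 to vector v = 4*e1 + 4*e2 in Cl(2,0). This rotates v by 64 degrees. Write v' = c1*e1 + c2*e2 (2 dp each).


Rotor R = cos(32deg) - sin(32deg)*e12
Rotation angle theta = 2 * 32 = 64 degrees
v' = R*v*~R rotates v by theta.
cos(64deg) = 0.4384, sin(64deg) = 0.8988
v'_1 = 4*cos(64deg) - 4*sin(64deg)
= 4*0.4384 - 4*0.8988
= -1.84
v'_2 = 4*sin(64deg) + 4*cos(64deg)
= 4*0.8988 + 4*0.4384
= 5.35
v' = -1.84*e1 + 5.35*e2


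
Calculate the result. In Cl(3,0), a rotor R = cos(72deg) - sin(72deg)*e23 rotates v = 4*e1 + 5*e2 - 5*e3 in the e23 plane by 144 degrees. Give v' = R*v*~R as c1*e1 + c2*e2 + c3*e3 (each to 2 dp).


Rotor R = cos(72deg) - sin(72deg)*e23
Rotation angle theta = 2 * 72 = 144 degrees in the e23 plane (e2 -> e3).
The component perpendicular to the plane (e1) is invariant: v'_1 = v1 = 4.00
cos(144deg) = -0.8090, sin(144deg) = 0.5878
v'_2 = v2*cos(theta) - v3*sin(theta) = 5*(-0.8090) - (-5)*0.5878 = -1.11
v'_3 = v2*sin(theta) + v3*cos(theta) = 5*0.5878 + (-5)*(-0.8090) = 6.98
v' = 4.00*e1 - 1.11*e2 + 6.98*e3


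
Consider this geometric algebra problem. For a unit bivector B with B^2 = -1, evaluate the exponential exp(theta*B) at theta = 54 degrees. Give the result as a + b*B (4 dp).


For a unit bivector B with B^2 = -1, the exponential series gives
e^(theta*B) = cos(theta) + sin(theta)*B (the GA analogue of Euler's formula).
theta = 54 degrees = 0.942478 rad
cos(54 deg) = 0.5878
sin(54 deg) = 0.8090
exp(theta*B) = 0.5878 + 0.8090*B


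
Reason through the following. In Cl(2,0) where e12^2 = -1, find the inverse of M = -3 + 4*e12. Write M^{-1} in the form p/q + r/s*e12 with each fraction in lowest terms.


M = -3 + 4*e12, where e12^2 = -1.
Since M commutes with its reverse ~M = a - b*e12, M * ~M = a^2 - b^2*e12^2 = a^2 + b^2.
So M^{-1} = ~M / (a^2 + b^2) = (a - b*e12)/(a^2 + b^2).
a^2 + b^2 = 9 + 16 = 25
Scalar part = -3/25 = -3/25
Bivector coeff = -4/25 = -4/25
M^{-1} = -3/25 - 4/25*e12


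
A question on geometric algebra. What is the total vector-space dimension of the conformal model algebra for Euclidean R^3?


The conformal model of R^3 uses Cl(4,1): the 3 Euclidean generators plus two extra orthogonal generators e+ (e+^2 = +1) and e- (e-^2 = -1), from which the null vectors e0, einf are built.
Number of generators m = 3 + 2 = 5.
dim Cl(p,q) = 2^m = 2^5 = 32


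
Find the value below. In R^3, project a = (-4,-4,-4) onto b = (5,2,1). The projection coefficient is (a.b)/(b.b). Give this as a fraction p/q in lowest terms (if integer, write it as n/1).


Projection coefficient = (a . b) / (b . b)
a . b = (-4)*5 + (-4)*2 + (-4)*1
= -20 + (-8) + (-4) = -32
b . b = 5^2 + 2^2 + 1^2
= 25 + 4 + 1 = 30
Coefficient = -32/30
In lowest terms: -16/15


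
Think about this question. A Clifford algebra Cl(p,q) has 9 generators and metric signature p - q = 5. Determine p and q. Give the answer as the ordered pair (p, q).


We need p + q = 9 and p - q = 5.
Adding: 2p = 9 + 5 = 14, so p = 7.
Then q = 9 - 7 = 2.
(p, q) = (7, 2)


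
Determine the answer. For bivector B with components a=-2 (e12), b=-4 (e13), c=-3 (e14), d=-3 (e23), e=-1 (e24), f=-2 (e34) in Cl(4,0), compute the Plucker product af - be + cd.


Plucker relation: af - be + cd
a*f = (-2)*(-2) = 4
b*e = (-4)*(-1) = 4
c*d = (-3)*(-3) = 9
af - be + cd = 4 - 4 + 9
= 9


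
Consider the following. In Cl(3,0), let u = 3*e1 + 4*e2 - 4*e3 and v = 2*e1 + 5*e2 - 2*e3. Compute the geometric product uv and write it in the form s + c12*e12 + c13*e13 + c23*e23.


In Cl(3,0): e_i^2 = 1, e_ie_j = -e_je_i for i != j.
Scalar part = u . v = 3*2 + 4*5 + (-4)*(-2)
= 6 + 20 + 8 = 34
e12 coeff = 3*5 - 4*2 = 15 - 8 = 7
e13 coeff = 3*(-2) - (-4)*2 = -6 - (-8) = 2
e23 coeff = 4*(-2) - (-4)*5 = -8 - (-20) = 12
uv = 34 + 7*e12 + 2*e13 + 12*e23


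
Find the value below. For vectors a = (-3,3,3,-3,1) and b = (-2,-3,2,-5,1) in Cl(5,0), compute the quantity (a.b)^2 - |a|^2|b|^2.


a . b = (-3)*(-2) + 3*(-3) + 3*2 + (-3)*(-5) + 1*1
= 6 + (-9) + 6 + 15 + 1 = 19
|a|^2 = (-3)^2 + 3^2 + 3^2 + (-3)^2 + 1^2 = 37
|b|^2 = (-2)^2 + (-3)^2 + 2^2 + (-5)^2 + 1^2 = 43
(a.b)^2 = 19^2 = 361
|a|^2 * |b|^2 = 37 * 43 = 1591
Result = 361 - 1591 = -1230


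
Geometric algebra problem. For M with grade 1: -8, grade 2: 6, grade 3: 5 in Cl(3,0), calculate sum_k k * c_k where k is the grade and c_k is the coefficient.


Grade-weighted sum = sum of grade_k * coefficient_k
1*(-8) = -8
2*6 = 12
3*5 = 15
Total = -8 + 12 + 15 = 19


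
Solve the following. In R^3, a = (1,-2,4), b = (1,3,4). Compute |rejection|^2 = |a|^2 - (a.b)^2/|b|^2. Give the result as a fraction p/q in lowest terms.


|a|^2 = 1^2 + (-2)^2 + 4^2 = 21
|b|^2 = 1^2 + 3^2 + 4^2 = 26
a . b = 1*1 + (-2)*3 + 4*4 = 11
(a.b)^2 = 11^2 = 121
|rej|^2 = 21 - 121/26
= (546 - 121)/26
= 425/26
In lowest terms: 425/26


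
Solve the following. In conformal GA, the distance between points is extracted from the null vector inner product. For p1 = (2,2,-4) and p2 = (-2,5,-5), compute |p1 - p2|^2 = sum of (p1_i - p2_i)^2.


p1 - p2 = (4, -3, 1)
|p1 - p2|^2 = 4^2 + (-3)^2 + 1^2
= 16 + 9 + 1
= 26


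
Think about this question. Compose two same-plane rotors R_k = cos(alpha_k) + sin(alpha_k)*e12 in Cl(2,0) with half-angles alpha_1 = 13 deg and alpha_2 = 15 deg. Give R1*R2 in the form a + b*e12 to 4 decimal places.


Same-plane rotors commute and their half-angles add:
R1*R2 = cos(a1 + a2) + sin(a1 + a2)*e12.
a1 + a2 = 13 + 15 = 28 deg
cos(28 deg) = 0.8829
sin(28 deg) = 0.4695
R1*R2 = 0.8829 + 0.4695*e12


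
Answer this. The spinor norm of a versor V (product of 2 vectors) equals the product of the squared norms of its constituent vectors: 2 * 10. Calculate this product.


Spinor norm N(V) = |v1|^2 * |v2|^2 * ... * |v2|^2
= 2 * 10
Running product: 2, 20
N(V) = 20


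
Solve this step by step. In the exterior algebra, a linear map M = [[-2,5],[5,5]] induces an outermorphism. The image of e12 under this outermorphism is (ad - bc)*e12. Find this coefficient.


The outermorphism of a linear map f sends e1^e2 to f(e1)^f(e2).
f(e1) = -2*e1 + 5*e2
f(e2) = 5*e1 + 5*e2
f(e1) ^ f(e2) = (-2*e1 + 5*e2) ^ (5*e1 + 5*e2)
= (-2)*5*e12 + 5*5*e21
= (-10 - 25)*e12
= -35*e12
Coefficient = -35


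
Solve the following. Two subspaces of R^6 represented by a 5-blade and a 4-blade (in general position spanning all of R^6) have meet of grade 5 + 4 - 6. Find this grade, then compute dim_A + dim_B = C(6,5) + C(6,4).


Meet grade = grade(A) + grade(B) - n
= 5 + 4 - 6 = 3
C(6,5) = 6
C(6,4) = 15
dim_A + dim_B = 6 + 15 = 21


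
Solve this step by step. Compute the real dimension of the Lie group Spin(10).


Spin(n) double-covers SO(n); both have Lie algebra so(n) of dimension n(n-1)/2.
n = 10
n(n-1) = 10 * 9 = 90
dim Spin(10) = 90/2 = 45


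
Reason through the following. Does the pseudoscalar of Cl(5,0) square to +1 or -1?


The pseudoscalar I = e1...e_n (product of all n generators) of Cl(p,q) satisfies I^2 = (-1)^(q + n(n-1)/2).
p = 5, q = 0, n = p + q = 5
n(n-1)/2 = 5 * 4 / 2 = 10
Exponent = q + n(n-1)/2 = 0 + 10 = 10
I^2 = (-1)^10 = +1


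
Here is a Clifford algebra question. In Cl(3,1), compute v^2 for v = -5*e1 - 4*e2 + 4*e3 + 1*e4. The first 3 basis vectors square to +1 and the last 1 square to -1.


v^2 = sum of c_i^2 * e_i^2
Positive signature terms (e_i^2 = +1): (-5)^2 + (-4)^2 + 4^2 = 57
Negative signature terms (e_j^2 = -1): 1^2 = 1
v^2 = 57 - 1 = 56


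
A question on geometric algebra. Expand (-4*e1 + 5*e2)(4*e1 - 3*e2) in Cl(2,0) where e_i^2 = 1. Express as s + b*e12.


Expand: (-4*e1 + 5*e2)(4*e1 - 3*e2)
= (-4)*4*e1e1 + (-4)*(-3)*e1e2 + 5*4*e2e1 + 5*(-3)*e2e2
Using e1^2 = e2^2 = 1, e2e1 = -e1e2:
Scalar part s = (-4)*4 + 5*(-3) = -16 + (-15) = -31
Bivector part b = (-4)*(-3) - 5*4 = 12 - 20 = -8
uv = -31 - 8*e12


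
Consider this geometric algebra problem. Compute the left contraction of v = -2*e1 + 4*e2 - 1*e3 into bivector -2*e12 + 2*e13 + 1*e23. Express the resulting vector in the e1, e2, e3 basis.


Left contraction v _| B = <vB>_1 (grade-1 part of the geometric product vB).
Using e1_|e12 = e2, e2_|e12 = -e1, e1_|e13 = e3, e3_|e13 = -e1, e2_|e23 = e3, e3_|e23 = -e2:
e1 coeff: -v2*b12 - v3*b13 = -(4)*(-2) - (-1)*(2) = 10
e2 coeff: v1*b12 - v3*b23 = (-2)*(-2) - (-1)*(1) = 5
e3 coeff: v1*b13 + v2*b23 = (-2)*(2) + (4)*(1) = 0
v _| B = 10*e1 + 5*e2 + 0*e3


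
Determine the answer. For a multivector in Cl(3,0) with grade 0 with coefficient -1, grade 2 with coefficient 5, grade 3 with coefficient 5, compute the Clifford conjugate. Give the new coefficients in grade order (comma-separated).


Clifford conjugate sign for grade k: (-1)^(k(k+1)/2)
Grade 0: (-1)^(0*1/2) = (-1)^0 = 1, coeff -1 -> -1
Grade 2: (-1)^(2*3/2) = (-1)^3 = -1, coeff 5 -> -5
Grade 3: (-1)^(3*4/2) = (-1)^6 = 1, coeff 5 -> 5
Conjugated coefficients: -1, -5, 5


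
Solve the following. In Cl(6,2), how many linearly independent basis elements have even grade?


Even subalgebra dimension = 2^(n-1)
n = 6 + 2 = 8
2^(8 - 1) = 2^7 = 128
Verification: sum of C(8,k) for even k = 1 + 28 + 70 + 28 + 1 = 128
Result = 128


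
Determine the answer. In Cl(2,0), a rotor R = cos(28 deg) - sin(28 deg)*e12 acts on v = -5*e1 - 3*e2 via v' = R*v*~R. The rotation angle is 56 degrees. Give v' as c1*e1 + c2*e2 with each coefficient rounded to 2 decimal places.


Rotor R = cos(28deg) - sin(28deg)*e12
Rotation angle theta = 2 * 28 = 56 degrees
v' = R*v*~R rotates v by theta.
cos(56deg) = 0.5592, sin(56deg) = 0.8290
v'_1 = -5*cos(56deg) - (-3)*sin(56deg)
= -5*0.5592 - (-3)*0.8290
= -0.31
v'_2 = -5*sin(56deg) + (-3)*cos(56deg)
= -5*0.8290 + (-3)*0.5592
= -5.82
v' = -0.31*e1 - 5.82*e2


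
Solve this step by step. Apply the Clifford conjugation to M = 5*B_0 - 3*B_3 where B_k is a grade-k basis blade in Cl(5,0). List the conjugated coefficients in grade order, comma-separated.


Clifford conjugate sign for grade k: (-1)^(k(k+1)/2)
Grade 0: (-1)^(0*1/2) = (-1)^0 = 1, coeff 5 -> 5
Grade 3: (-1)^(3*4/2) = (-1)^6 = 1, coeff -3 -> -3
Conjugated coefficients: 5, -3


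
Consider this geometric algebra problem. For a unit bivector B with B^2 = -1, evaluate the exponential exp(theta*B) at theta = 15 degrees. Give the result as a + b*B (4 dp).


For a unit bivector B with B^2 = -1, the exponential series gives
e^(theta*B) = cos(theta) + sin(theta)*B (the GA analogue of Euler's formula).
theta = 15 degrees = 0.261799 rad
cos(15 deg) = 0.9659
sin(15 deg) = 0.2588
exp(theta*B) = 0.9659 + 0.2588*B


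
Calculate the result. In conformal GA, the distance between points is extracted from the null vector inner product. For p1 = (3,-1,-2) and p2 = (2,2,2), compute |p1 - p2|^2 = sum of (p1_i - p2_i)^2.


p1 - p2 = (1, -3, -4)
|p1 - p2|^2 = 1^2 + (-3)^2 + (-4)^2
= 1 + 9 + 16
= 26


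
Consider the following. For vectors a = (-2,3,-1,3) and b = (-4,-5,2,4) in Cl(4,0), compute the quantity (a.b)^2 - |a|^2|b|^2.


a . b = (-2)*(-4) + 3*(-5) + (-1)*2 + 3*4
= 8 + (-15) + (-2) + 12 = 3
|a|^2 = (-2)^2 + 3^2 + (-1)^2 + 3^2 = 23
|b|^2 = (-4)^2 + (-5)^2 + 2^2 + 4^2 = 61
(a.b)^2 = 3^2 = 9
|a|^2 * |b|^2 = 23 * 61 = 1403
Result = 9 - 1403 = -1394


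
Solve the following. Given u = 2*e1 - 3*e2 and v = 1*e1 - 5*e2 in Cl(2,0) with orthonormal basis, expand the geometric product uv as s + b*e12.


Expand: (2*e1 - 3*e2)(1*e1 - 5*e2)
= 2*1*e1e1 + 2*(-5)*e1e2 + (-3)*1*e2e1 + (-3)*(-5)*e2e2
Using e1^2 = e2^2 = 1, e2e1 = -e1e2:
Scalar part s = 2*1 + (-3)*(-5) = 2 + 15 = 17
Bivector part b = 2*(-5) - (-3)*1 = -10 - (-3) = -7
uv = 17 - 7*e12


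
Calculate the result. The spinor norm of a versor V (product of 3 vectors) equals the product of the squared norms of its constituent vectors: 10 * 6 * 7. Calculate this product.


Spinor norm N(V) = |v1|^2 * |v2|^2 * ... * |v3|^2
= 10 * 6 * 7
Running product: 10, 60, 420
N(V) = 420


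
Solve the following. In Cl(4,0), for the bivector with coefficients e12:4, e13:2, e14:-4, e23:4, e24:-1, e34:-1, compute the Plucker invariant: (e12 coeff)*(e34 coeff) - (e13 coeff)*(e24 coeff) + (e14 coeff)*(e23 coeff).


Plucker relation: af - be + cd
a*f = 4*(-1) = -4
b*e = 2*(-1) = -2
c*d = (-4)*4 = -16
af - be + cd = -4 - (-2) + (-16)
= -18


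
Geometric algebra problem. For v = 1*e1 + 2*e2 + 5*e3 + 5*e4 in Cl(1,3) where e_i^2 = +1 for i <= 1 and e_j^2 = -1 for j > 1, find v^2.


v^2 = sum of c_i^2 * e_i^2
Positive signature terms (e_i^2 = +1): 1^2 = 1
Negative signature terms (e_j^2 = -1): 2^2 + 5^2 + 5^2 = 54
v^2 = 1 - 54 = -53


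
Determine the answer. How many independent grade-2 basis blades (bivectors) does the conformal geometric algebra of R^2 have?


The conformal model of R^2 uses Cl(3,1) with m = 2 + 2 = 4 generators.
Number of grade-2 blades = C(m, 2) = C(4, 2)
= 4*3/2 = 6


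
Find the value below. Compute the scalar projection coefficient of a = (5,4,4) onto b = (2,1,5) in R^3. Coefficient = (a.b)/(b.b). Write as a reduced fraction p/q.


Projection coefficient = (a . b) / (b . b)
a . b = 5*2 + 4*1 + 4*5
= 10 + 4 + 20 = 34
b . b = 2^2 + 1^2 + 5^2
= 4 + 1 + 25 = 30
Coefficient = 34/30
In lowest terms: 17/15


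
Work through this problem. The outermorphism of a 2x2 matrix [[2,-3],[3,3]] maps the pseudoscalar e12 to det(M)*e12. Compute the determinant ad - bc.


The outermorphism of a linear map f sends e1^e2 to f(e1)^f(e2).
f(e1) = 2*e1 + 3*e2
f(e2) = -3*e1 + 3*e2
f(e1) ^ f(e2) = (2*e1 + 3*e2) ^ (-3*e1 + 3*e2)
= 2*3*e12 + 3*(-3)*e21
= (6 - (-9))*e12
= 15*e12
Coefficient = 15


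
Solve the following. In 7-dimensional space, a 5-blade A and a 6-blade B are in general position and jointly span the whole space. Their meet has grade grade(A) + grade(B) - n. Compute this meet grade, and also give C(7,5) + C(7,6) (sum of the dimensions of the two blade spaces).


Meet grade = grade(A) + grade(B) - n
= 5 + 6 - 7 = 4
C(7,5) = 21
C(7,6) = 7
dim_A + dim_B = 21 + 7 = 28


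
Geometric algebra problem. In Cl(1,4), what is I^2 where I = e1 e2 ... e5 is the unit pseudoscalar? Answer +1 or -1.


The pseudoscalar I = e1...e_n (product of all n generators) of Cl(p,q) satisfies I^2 = (-1)^(q + n(n-1)/2).
p = 1, q = 4, n = p + q = 5
n(n-1)/2 = 5 * 4 / 2 = 10
Exponent = q + n(n-1)/2 = 4 + 10 = 14
I^2 = (-1)^14 = +1


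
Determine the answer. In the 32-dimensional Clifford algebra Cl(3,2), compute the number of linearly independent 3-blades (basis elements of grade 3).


Number of grade-k basis blades in Cl(p,q) with n = p + q is C(n, k).
n = 3 + 2 = 5
C(5, 3) = 5! / (3! * 2!)
= 120 / (6 * 2)
= 10


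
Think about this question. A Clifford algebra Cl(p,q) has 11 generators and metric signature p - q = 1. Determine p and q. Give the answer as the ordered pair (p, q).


We need p + q = 11 and p - q = 1.
Adding: 2p = 11 + 1 = 12, so p = 6.
Then q = 11 - 6 = 5.
(p, q) = (6, 5)


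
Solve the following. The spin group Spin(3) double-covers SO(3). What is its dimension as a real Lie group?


Spin(n) double-covers SO(n); both have Lie algebra so(n) of dimension n(n-1)/2.
n = 3
n(n-1) = 3 * 2 = 6
dim Spin(3) = 6/2 = 3


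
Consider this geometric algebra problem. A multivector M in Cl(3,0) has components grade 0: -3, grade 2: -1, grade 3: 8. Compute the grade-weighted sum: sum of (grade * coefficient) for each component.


Grade-weighted sum = sum of grade_k * coefficient_k
0*(-3) = 0
2*(-1) = -2
3*8 = 24
Total = 0 + (-2) + 24 = 22


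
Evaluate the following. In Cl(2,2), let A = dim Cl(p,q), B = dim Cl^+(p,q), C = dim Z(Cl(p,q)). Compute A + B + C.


n = 2 + 2 = 4
Total dim = 2^4 = 16
Even subalgebra dim = 2^3 = 8
n is even, so center dim = 1
Sum = 16 + 8 + 1 = 25


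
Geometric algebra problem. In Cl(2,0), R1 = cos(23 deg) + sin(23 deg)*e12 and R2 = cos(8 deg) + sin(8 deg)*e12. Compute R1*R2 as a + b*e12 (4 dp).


Same-plane rotors commute and their half-angles add:
R1*R2 = cos(a1 + a2) + sin(a1 + a2)*e12.
a1 + a2 = 23 + 8 = 31 deg
cos(31 deg) = 0.8572
sin(31 deg) = 0.5150
R1*R2 = 0.8572 + 0.5150*e12


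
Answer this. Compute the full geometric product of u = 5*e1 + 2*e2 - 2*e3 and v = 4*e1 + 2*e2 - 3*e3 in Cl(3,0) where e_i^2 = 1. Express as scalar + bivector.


In Cl(3,0): e_i^2 = 1, e_ie_j = -e_je_i for i != j.
Scalar part = u . v = 5*4 + 2*2 + (-2)*(-3)
= 20 + 4 + 6 = 30
e12 coeff = 5*2 - 2*4 = 10 - 8 = 2
e13 coeff = 5*(-3) - (-2)*4 = -15 - (-8) = -7
e23 coeff = 2*(-3) - (-2)*2 = -6 - (-4) = -2
uv = 30 + 2*e12 - 7*e13 - 2*e23


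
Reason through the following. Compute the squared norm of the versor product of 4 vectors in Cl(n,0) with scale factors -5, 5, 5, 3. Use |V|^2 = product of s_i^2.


Each vector v_i has |v_i|^2 = s_i^2
Squared scales: (-5)^2 = 25, 5^2 = 25, 5^2 = 25, 3^2 = 9
|V|^2 = 25 * 25 * 25 * 9
= 140625


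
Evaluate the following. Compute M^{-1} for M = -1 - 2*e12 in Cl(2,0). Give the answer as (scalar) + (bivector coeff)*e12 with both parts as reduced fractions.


M = -1 - 2*e12, where e12^2 = -1.
Since M commutes with its reverse ~M = a - b*e12, M * ~M = a^2 - b^2*e12^2 = a^2 + b^2.
So M^{-1} = ~M / (a^2 + b^2) = (a - b*e12)/(a^2 + b^2).
a^2 + b^2 = 1 + 4 = 5
Scalar part = -1/5 = -1/5
Bivector coeff = 2/5 = 2/5
M^{-1} = -1/5 + 2/5*e12


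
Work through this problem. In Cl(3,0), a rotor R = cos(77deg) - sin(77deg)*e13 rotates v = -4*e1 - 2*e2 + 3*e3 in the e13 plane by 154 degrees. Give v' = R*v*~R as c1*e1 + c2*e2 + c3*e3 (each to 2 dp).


Rotor R = cos(77deg) - sin(77deg)*e13
Rotation angle theta = 2 * 77 = 154 degrees in the e13 plane (e1 -> e3).
The component perpendicular to the plane (e2) is invariant: v'_2 = v2 = -2.00
cos(154deg) = -0.8988, sin(154deg) = 0.4384
v'_1 = v1*cos(theta) - v3*sin(theta) = -4*(-0.8988) - 3*0.4384 = 2.28
v'_3 = v1*sin(theta) + v3*cos(theta) = -4*0.4384 + 3*(-0.8988) = -4.45
v' = 2.28*e1 - 2.00*e2 - 4.45*e3


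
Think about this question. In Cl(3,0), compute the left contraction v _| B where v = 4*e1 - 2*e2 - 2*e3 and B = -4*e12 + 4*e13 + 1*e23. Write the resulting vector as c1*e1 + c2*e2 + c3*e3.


Left contraction v _| B = <vB>_1 (grade-1 part of the geometric product vB).
Using e1_|e12 = e2, e2_|e12 = -e1, e1_|e13 = e3, e3_|e13 = -e1, e2_|e23 = e3, e3_|e23 = -e2:
e1 coeff: -v2*b12 - v3*b13 = -(-2)*(-4) - (-2)*(4) = 0
e2 coeff: v1*b12 - v3*b23 = (4)*(-4) - (-2)*(1) = -14
e3 coeff: v1*b13 + v2*b23 = (4)*(4) + (-2)*(1) = 14
v _| B = 0*e1 - 14*e2 + 14*e3


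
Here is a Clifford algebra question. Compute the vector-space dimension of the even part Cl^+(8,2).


Even subalgebra dimension = 2^(n-1)
n = 8 + 2 = 10
2^(10 - 1) = 2^9 = 512
Verification: sum of C(10,k) for even k = 1 + 45 + 210 + 210 + 45 + 1 = 512
Result = 512


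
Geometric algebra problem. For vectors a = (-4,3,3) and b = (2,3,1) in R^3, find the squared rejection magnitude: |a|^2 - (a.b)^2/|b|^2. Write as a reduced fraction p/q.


|a|^2 = (-4)^2 + 3^2 + 3^2 = 34
|b|^2 = 2^2 + 3^2 + 1^2 = 14
a . b = (-4)*2 + 3*3 + 3*1 = 4
(a.b)^2 = 4^2 = 16
|rej|^2 = 34 - 16/14
= (476 - 16)/14
= 460/14
In lowest terms: 230/7


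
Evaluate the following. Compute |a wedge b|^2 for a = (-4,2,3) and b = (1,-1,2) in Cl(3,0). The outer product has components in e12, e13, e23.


a wedge b = (a1*b2 - a2*b1)*e12 + (a1*b3 - a3*b1)*e13 + (a2*b3 - a3*b2)*e23
e12 coeff: (-4)*(-1) - 2*1 = 4 - 2 = 2
e13 coeff: (-4)*2 - 3*1 = -8 - 3 = -11
e23 coeff: 2*2 - 3*(-1) = 4 - (-3) = 7
|a wedge b|^2 = 2^2 + (-11)^2 + 7^2
= 4 + 121 + 49
= 174


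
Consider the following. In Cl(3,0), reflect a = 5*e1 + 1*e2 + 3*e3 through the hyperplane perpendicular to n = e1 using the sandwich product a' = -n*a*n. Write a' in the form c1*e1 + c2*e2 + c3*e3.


Reflection formula: a' = -n*a*n, with n = e1 (unit vector, n^2 = 1).
For reflection through hyperplane perp to e1:
The component along e1 flips sign, others stay.
a = (5, 1, 3)
a' = (-5, 1, 3)
a' = -5*e1 + 1*e2 + 3*e3


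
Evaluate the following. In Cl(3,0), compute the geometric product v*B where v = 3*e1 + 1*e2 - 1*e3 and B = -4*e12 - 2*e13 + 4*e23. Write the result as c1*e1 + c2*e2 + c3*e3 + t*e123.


vB has grade-1 (vector) and grade-3 (trivector) parts: vB = (v _| B) + (v ^ B).
Vector part <vB>_1:
  e1: -v2*b12 - v3*b13 = -(1)*(-4) - (-1)*(-2) = 2
  e2: v1*b12 - v3*b23 = (3)*(-4) - (-1)*(4) = -8
  e3: v1*b13 + v2*b23 = (3)*(-2) + (1)*(4) = -2
Trivector part <vB>_3:
  e123: v1*b23 - v2*b13 + v3*b12 = (3)*(4) - (1)*(-2) + (-1)*(-4) = 18
vB = 2*e1 - 8*e2 - 2*e3 + 18*e123


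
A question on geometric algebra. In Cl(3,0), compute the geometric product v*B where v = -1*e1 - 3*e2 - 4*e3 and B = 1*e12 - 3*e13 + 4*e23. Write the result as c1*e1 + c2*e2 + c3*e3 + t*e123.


vB has grade-1 (vector) and grade-3 (trivector) parts: vB = (v _| B) + (v ^ B).
Vector part <vB>_1:
  e1: -v2*b12 - v3*b13 = -(-3)*(1) - (-4)*(-3) = -9
  e2: v1*b12 - v3*b23 = (-1)*(1) - (-4)*(4) = 15
  e3: v1*b13 + v2*b23 = (-1)*(-3) + (-3)*(4) = -9
Trivector part <vB>_3:
  e123: v1*b23 - v2*b13 + v3*b12 = (-1)*(4) - (-3)*(-3) + (-4)*(1) = -17
vB = -9*e1 + 15*e2 - 9*e3 - 17*e123


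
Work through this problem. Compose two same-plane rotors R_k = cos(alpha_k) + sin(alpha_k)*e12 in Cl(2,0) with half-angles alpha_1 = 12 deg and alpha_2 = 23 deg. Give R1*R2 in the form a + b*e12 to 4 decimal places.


Same-plane rotors commute and their half-angles add:
R1*R2 = cos(a1 + a2) + sin(a1 + a2)*e12.
a1 + a2 = 12 + 23 = 35 deg
cos(35 deg) = 0.8192
sin(35 deg) = 0.5736
R1*R2 = 0.8192 + 0.5736*e12


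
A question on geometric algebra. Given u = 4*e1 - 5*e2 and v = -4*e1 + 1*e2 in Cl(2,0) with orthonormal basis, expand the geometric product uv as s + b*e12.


Expand: (4*e1 - 5*e2)(-4*e1 + 1*e2)
= 4*(-4)*e1e1 + 4*1*e1e2 + (-5)*(-4)*e2e1 + (-5)*1*e2e2
Using e1^2 = e2^2 = 1, e2e1 = -e1e2:
Scalar part s = 4*(-4) + (-5)*1 = -16 + (-5) = -21
Bivector part b = 4*1 - (-5)*(-4) = 4 - 20 = -16
uv = -21 - 16*e12


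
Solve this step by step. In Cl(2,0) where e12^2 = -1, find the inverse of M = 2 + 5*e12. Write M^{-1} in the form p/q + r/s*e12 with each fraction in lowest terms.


M = 2 + 5*e12, where e12^2 = -1.
Since M commutes with its reverse ~M = a - b*e12, M * ~M = a^2 - b^2*e12^2 = a^2 + b^2.
So M^{-1} = ~M / (a^2 + b^2) = (a - b*e12)/(a^2 + b^2).
a^2 + b^2 = 4 + 25 = 29
Scalar part = 2/29 = 2/29
Bivector coeff = -5/29 = -5/29
M^{-1} = 2/29 - 5/29*e12


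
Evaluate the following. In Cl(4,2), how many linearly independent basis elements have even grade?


Even subalgebra dimension = 2^(n-1)
n = 4 + 2 = 6
2^(6 - 1) = 2^5 = 32
Verification: sum of C(6,k) for even k = 1 + 15 + 15 + 1 = 32
Result = 32


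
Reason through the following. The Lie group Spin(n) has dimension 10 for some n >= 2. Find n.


dim Spin(n) = dim so(n) = n(n-1)/2.
Solve n(n-1)/2 = 10, i.e. n^2 - n - 20 = 0.
Discriminant = 1 + 8*10 = 81
n = (1 + sqrt(81))/2 = (1 + 9)/2 = 5


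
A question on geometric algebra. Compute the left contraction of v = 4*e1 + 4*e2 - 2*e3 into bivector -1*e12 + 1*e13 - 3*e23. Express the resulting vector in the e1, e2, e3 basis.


Left contraction v _| B = <vB>_1 (grade-1 part of the geometric product vB).
Using e1_|e12 = e2, e2_|e12 = -e1, e1_|e13 = e3, e3_|e13 = -e1, e2_|e23 = e3, e3_|e23 = -e2:
e1 coeff: -v2*b12 - v3*b13 = -(4)*(-1) - (-2)*(1) = 6
e2 coeff: v1*b12 - v3*b23 = (4)*(-1) - (-2)*(-3) = -10
e3 coeff: v1*b13 + v2*b23 = (4)*(1) + (4)*(-3) = -8
v _| B = 6*e1 - 10*e2 - 8*e3


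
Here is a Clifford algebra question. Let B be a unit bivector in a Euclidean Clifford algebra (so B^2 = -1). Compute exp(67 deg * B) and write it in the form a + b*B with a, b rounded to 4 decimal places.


For a unit bivector B with B^2 = -1, the exponential series gives
e^(theta*B) = cos(theta) + sin(theta)*B (the GA analogue of Euler's formula).
theta = 67 degrees = 1.169371 rad
cos(67 deg) = 0.3907
sin(67 deg) = 0.9205
exp(theta*B) = 0.3907 + 0.9205*B


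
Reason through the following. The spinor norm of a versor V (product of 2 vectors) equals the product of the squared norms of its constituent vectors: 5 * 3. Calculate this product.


Spinor norm N(V) = |v1|^2 * |v2|^2 * ... * |v2|^2
= 5 * 3
Running product: 5, 15
N(V) = 15


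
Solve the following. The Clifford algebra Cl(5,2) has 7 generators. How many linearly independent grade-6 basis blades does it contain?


Number of grade-k basis blades in Cl(p,q) with n = p + q is C(n, k).
n = 5 + 2 = 7
C(7, 6) = 7! / (6! * 1!)
= 5040 / (720 * 1)
= 7


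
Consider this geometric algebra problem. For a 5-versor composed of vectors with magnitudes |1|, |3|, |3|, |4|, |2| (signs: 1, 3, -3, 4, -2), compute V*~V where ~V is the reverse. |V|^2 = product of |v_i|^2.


Each vector v_i has |v_i|^2 = s_i^2
Squared scales: 1^2 = 1, 3^2 = 9, (-3)^2 = 9, 4^2 = 16, (-2)^2 = 4
|V|^2 = 1 * 9 * 9 * 16 * 4
= 5184


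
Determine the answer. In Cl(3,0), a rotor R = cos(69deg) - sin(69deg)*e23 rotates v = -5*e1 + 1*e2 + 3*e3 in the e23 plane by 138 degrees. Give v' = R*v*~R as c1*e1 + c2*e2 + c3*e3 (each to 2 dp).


Rotor R = cos(69deg) - sin(69deg)*e23
Rotation angle theta = 2 * 69 = 138 degrees in the e23 plane (e2 -> e3).
The component perpendicular to the plane (e1) is invariant: v'_1 = v1 = -5.00
cos(138deg) = -0.7431, sin(138deg) = 0.6691
v'_2 = v2*cos(theta) - v3*sin(theta) = 1*(-0.7431) - 3*0.6691 = -2.75
v'_3 = v2*sin(theta) + v3*cos(theta) = 1*0.6691 + 3*(-0.7431) = -1.56
v' = -5.00*e1 - 2.75*e2 - 1.56*e3


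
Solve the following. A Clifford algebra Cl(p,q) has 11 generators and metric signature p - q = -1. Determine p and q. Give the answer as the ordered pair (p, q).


We need p + q = 11 and p - q = -1.
Adding: 2p = 11 + (-1) = 10, so p = 5.
Then q = 11 - 5 = 6.
(p, q) = (5, 6)


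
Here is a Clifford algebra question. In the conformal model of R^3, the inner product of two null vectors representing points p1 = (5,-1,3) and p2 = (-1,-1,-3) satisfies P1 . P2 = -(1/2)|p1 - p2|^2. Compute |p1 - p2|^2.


p1 - p2 = (6, 0, 6)
|p1 - p2|^2 = 6^2 + 0^2 + 6^2
= 36 + 0 + 36
= 72


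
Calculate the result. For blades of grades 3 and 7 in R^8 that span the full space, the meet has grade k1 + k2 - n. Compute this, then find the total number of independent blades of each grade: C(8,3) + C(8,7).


Meet grade = grade(A) + grade(B) - n
= 3 + 7 - 8 = 2
C(8,3) = 56
C(8,7) = 8
dim_A + dim_B = 56 + 8 = 64


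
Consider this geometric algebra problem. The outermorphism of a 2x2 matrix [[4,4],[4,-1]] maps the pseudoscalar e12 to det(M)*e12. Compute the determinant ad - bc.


The outermorphism of a linear map f sends e1^e2 to f(e1)^f(e2).
f(e1) = 4*e1 + 4*e2
f(e2) = 4*e1 - 1*e2
f(e1) ^ f(e2) = (4*e1 + 4*e2) ^ (4*e1 - 1*e2)
= 4*(-1)*e12 + 4*4*e21
= (-4 - 16)*e12
= -20*e12
Coefficient = -20


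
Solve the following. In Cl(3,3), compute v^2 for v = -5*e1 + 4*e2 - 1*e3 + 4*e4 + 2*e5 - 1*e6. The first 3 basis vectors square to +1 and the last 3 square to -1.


v^2 = sum of c_i^2 * e_i^2
Positive signature terms (e_i^2 = +1): (-5)^2 + 4^2 + (-1)^2 = 42
Negative signature terms (e_j^2 = -1): 4^2 + 2^2 + (-1)^2 = 21
v^2 = 42 - 21 = 21


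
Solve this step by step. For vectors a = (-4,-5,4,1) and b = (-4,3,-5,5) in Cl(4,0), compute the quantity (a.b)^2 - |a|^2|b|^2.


a . b = (-4)*(-4) + (-5)*3 + 4*(-5) + 1*5
= 16 + (-15) + (-20) + 5 = -14
|a|^2 = (-4)^2 + (-5)^2 + 4^2 + 1^2 = 58
|b|^2 = (-4)^2 + 3^2 + (-5)^2 + 5^2 = 75
(a.b)^2 = (-14)^2 = 196
|a|^2 * |b|^2 = 58 * 75 = 4350
Result = 196 - 4350 = -4154


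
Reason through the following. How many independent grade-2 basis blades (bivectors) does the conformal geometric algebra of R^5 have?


The conformal model of R^5 uses Cl(6,1) with m = 5 + 2 = 7 generators.
Number of grade-2 blades = C(m, 2) = C(7, 2)
= 7*6/2 = 21


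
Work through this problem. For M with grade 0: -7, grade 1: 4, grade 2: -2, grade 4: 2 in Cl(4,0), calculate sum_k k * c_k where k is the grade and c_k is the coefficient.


Grade-weighted sum = sum of grade_k * coefficient_k
0*(-7) = 0
1*4 = 4
2*(-2) = -4
4*2 = 8
Total = 0 + 4 + (-4) + 8 = 8


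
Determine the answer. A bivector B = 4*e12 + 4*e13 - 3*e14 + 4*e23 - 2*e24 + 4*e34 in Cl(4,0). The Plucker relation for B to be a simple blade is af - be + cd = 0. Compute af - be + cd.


Plucker relation: af - be + cd
a*f = 4*4 = 16
b*e = 4*(-2) = -8
c*d = (-3)*4 = -12
af - be + cd = 16 - (-8) + (-12)
= 12


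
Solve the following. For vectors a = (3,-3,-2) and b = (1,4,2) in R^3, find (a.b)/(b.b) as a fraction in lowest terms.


Projection coefficient = (a . b) / (b . b)
a . b = 3*1 + (-3)*4 + (-2)*2
= 3 + (-12) + (-4) = -13
b . b = 1^2 + 4^2 + 2^2
= 1 + 16 + 4 = 21
Coefficient = -13/21
In lowest terms: -13/21


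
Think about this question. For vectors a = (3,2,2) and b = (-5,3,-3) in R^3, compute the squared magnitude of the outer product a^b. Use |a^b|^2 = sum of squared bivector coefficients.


a wedge b = (a1*b2 - a2*b1)*e12 + (a1*b3 - a3*b1)*e13 + (a2*b3 - a3*b2)*e23
e12 coeff: 3*3 - 2*(-5) = 9 - (-10) = 19
e13 coeff: 3*(-3) - 2*(-5) = -9 - (-10) = 1
e23 coeff: 2*(-3) - 2*3 = -6 - 6 = -12
|a wedge b|^2 = 19^2 + 1^2 + (-12)^2
= 361 + 1 + 144
= 506


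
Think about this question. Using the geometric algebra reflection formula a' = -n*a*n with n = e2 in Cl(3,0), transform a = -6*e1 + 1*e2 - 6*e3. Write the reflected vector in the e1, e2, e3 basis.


Reflection formula: a' = -n*a*n, with n = e2 (unit vector, n^2 = 1).
For reflection through hyperplane perp to e2:
The component along e2 flips sign, others stay.
a = (-6, 1, -6)
a' = (-6, -1, -6)
a' = -6*e1 - 1*e2 - 6*e3


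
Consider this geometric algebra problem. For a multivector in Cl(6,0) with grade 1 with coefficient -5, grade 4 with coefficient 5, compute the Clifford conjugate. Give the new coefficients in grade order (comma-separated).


Clifford conjugate sign for grade k: (-1)^(k(k+1)/2)
Grade 1: (-1)^(1*2/2) = (-1)^1 = -1, coeff -5 -> 5
Grade 4: (-1)^(4*5/2) = (-1)^10 = 1, coeff 5 -> 5
Conjugated coefficients: 5, 5


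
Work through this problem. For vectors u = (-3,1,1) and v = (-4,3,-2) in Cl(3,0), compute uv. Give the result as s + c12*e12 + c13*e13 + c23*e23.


In Cl(3,0): e_i^2 = 1, e_ie_j = -e_je_i for i != j.
Scalar part = u . v = (-3)*(-4) + 1*3 + 1*(-2)
= 12 + 3 + (-2) = 13
e12 coeff = (-3)*3 - 1*(-4) = -9 - (-4) = -5
e13 coeff = (-3)*(-2) - 1*(-4) = 6 - (-4) = 10
e23 coeff = 1*(-2) - 1*3 = -2 - 3 = -5
uv = 13 - 5*e12 + 10*e13 - 5*e23
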